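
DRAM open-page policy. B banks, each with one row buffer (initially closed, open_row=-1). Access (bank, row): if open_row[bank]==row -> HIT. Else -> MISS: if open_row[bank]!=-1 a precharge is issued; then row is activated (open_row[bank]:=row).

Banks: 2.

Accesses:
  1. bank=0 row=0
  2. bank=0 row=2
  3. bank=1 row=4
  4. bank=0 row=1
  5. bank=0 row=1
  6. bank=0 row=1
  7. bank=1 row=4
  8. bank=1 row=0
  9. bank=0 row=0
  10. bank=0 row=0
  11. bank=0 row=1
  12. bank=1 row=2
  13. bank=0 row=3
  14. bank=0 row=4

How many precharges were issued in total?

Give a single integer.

Answer: 8

Derivation:
Acc 1: bank0 row0 -> MISS (open row0); precharges=0
Acc 2: bank0 row2 -> MISS (open row2); precharges=1
Acc 3: bank1 row4 -> MISS (open row4); precharges=1
Acc 4: bank0 row1 -> MISS (open row1); precharges=2
Acc 5: bank0 row1 -> HIT
Acc 6: bank0 row1 -> HIT
Acc 7: bank1 row4 -> HIT
Acc 8: bank1 row0 -> MISS (open row0); precharges=3
Acc 9: bank0 row0 -> MISS (open row0); precharges=4
Acc 10: bank0 row0 -> HIT
Acc 11: bank0 row1 -> MISS (open row1); precharges=5
Acc 12: bank1 row2 -> MISS (open row2); precharges=6
Acc 13: bank0 row3 -> MISS (open row3); precharges=7
Acc 14: bank0 row4 -> MISS (open row4); precharges=8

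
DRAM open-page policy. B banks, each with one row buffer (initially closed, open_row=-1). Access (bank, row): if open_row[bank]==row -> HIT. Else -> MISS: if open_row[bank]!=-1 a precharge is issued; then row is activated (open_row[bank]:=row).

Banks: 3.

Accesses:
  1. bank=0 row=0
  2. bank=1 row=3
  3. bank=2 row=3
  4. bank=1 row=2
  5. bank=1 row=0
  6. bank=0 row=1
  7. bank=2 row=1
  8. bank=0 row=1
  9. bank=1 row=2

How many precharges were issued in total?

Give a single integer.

Acc 1: bank0 row0 -> MISS (open row0); precharges=0
Acc 2: bank1 row3 -> MISS (open row3); precharges=0
Acc 3: bank2 row3 -> MISS (open row3); precharges=0
Acc 4: bank1 row2 -> MISS (open row2); precharges=1
Acc 5: bank1 row0 -> MISS (open row0); precharges=2
Acc 6: bank0 row1 -> MISS (open row1); precharges=3
Acc 7: bank2 row1 -> MISS (open row1); precharges=4
Acc 8: bank0 row1 -> HIT
Acc 9: bank1 row2 -> MISS (open row2); precharges=5

Answer: 5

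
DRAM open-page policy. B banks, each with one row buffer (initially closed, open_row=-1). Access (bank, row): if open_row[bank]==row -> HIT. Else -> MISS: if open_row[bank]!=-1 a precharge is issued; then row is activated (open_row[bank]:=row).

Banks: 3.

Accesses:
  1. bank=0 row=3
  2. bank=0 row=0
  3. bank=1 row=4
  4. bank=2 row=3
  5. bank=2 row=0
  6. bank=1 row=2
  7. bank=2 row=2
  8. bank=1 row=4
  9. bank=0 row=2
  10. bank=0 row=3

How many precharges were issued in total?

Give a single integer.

Acc 1: bank0 row3 -> MISS (open row3); precharges=0
Acc 2: bank0 row0 -> MISS (open row0); precharges=1
Acc 3: bank1 row4 -> MISS (open row4); precharges=1
Acc 4: bank2 row3 -> MISS (open row3); precharges=1
Acc 5: bank2 row0 -> MISS (open row0); precharges=2
Acc 6: bank1 row2 -> MISS (open row2); precharges=3
Acc 7: bank2 row2 -> MISS (open row2); precharges=4
Acc 8: bank1 row4 -> MISS (open row4); precharges=5
Acc 9: bank0 row2 -> MISS (open row2); precharges=6
Acc 10: bank0 row3 -> MISS (open row3); precharges=7

Answer: 7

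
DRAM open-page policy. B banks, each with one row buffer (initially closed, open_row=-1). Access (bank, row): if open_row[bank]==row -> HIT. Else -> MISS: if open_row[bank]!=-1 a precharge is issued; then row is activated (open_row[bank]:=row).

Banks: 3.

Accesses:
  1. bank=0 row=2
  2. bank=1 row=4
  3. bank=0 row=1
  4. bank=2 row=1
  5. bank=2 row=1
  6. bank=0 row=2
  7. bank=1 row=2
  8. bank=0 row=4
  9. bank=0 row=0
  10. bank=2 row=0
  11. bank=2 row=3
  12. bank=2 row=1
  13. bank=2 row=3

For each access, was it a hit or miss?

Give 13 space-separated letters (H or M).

Acc 1: bank0 row2 -> MISS (open row2); precharges=0
Acc 2: bank1 row4 -> MISS (open row4); precharges=0
Acc 3: bank0 row1 -> MISS (open row1); precharges=1
Acc 4: bank2 row1 -> MISS (open row1); precharges=1
Acc 5: bank2 row1 -> HIT
Acc 6: bank0 row2 -> MISS (open row2); precharges=2
Acc 7: bank1 row2 -> MISS (open row2); precharges=3
Acc 8: bank0 row4 -> MISS (open row4); precharges=4
Acc 9: bank0 row0 -> MISS (open row0); precharges=5
Acc 10: bank2 row0 -> MISS (open row0); precharges=6
Acc 11: bank2 row3 -> MISS (open row3); precharges=7
Acc 12: bank2 row1 -> MISS (open row1); precharges=8
Acc 13: bank2 row3 -> MISS (open row3); precharges=9

Answer: M M M M H M M M M M M M M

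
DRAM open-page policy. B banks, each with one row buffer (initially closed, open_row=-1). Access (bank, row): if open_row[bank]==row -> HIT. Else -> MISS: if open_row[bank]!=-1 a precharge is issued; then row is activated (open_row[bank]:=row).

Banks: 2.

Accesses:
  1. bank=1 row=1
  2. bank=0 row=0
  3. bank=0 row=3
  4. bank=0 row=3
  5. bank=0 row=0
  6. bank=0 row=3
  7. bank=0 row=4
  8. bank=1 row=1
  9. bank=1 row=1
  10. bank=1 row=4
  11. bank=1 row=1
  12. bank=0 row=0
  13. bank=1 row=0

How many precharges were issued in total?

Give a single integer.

Acc 1: bank1 row1 -> MISS (open row1); precharges=0
Acc 2: bank0 row0 -> MISS (open row0); precharges=0
Acc 3: bank0 row3 -> MISS (open row3); precharges=1
Acc 4: bank0 row3 -> HIT
Acc 5: bank0 row0 -> MISS (open row0); precharges=2
Acc 6: bank0 row3 -> MISS (open row3); precharges=3
Acc 7: bank0 row4 -> MISS (open row4); precharges=4
Acc 8: bank1 row1 -> HIT
Acc 9: bank1 row1 -> HIT
Acc 10: bank1 row4 -> MISS (open row4); precharges=5
Acc 11: bank1 row1 -> MISS (open row1); precharges=6
Acc 12: bank0 row0 -> MISS (open row0); precharges=7
Acc 13: bank1 row0 -> MISS (open row0); precharges=8

Answer: 8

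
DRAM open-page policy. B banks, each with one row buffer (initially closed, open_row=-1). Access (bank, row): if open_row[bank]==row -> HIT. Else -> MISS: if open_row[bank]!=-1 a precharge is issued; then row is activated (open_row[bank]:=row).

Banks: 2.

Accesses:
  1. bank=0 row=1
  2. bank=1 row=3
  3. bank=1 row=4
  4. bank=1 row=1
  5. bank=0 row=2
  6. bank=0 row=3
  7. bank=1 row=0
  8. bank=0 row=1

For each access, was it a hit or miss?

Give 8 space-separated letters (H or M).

Acc 1: bank0 row1 -> MISS (open row1); precharges=0
Acc 2: bank1 row3 -> MISS (open row3); precharges=0
Acc 3: bank1 row4 -> MISS (open row4); precharges=1
Acc 4: bank1 row1 -> MISS (open row1); precharges=2
Acc 5: bank0 row2 -> MISS (open row2); precharges=3
Acc 6: bank0 row3 -> MISS (open row3); precharges=4
Acc 7: bank1 row0 -> MISS (open row0); precharges=5
Acc 8: bank0 row1 -> MISS (open row1); precharges=6

Answer: M M M M M M M M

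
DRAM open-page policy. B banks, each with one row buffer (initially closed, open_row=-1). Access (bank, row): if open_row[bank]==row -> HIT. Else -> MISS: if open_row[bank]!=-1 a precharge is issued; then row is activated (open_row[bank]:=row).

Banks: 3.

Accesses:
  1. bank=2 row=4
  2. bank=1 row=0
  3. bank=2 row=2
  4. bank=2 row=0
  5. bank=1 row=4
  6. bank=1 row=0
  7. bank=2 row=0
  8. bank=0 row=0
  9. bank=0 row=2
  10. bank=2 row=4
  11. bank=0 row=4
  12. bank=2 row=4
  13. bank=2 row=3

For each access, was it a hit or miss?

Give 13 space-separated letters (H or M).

Answer: M M M M M M H M M M M H M

Derivation:
Acc 1: bank2 row4 -> MISS (open row4); precharges=0
Acc 2: bank1 row0 -> MISS (open row0); precharges=0
Acc 3: bank2 row2 -> MISS (open row2); precharges=1
Acc 4: bank2 row0 -> MISS (open row0); precharges=2
Acc 5: bank1 row4 -> MISS (open row4); precharges=3
Acc 6: bank1 row0 -> MISS (open row0); precharges=4
Acc 7: bank2 row0 -> HIT
Acc 8: bank0 row0 -> MISS (open row0); precharges=4
Acc 9: bank0 row2 -> MISS (open row2); precharges=5
Acc 10: bank2 row4 -> MISS (open row4); precharges=6
Acc 11: bank0 row4 -> MISS (open row4); precharges=7
Acc 12: bank2 row4 -> HIT
Acc 13: bank2 row3 -> MISS (open row3); precharges=8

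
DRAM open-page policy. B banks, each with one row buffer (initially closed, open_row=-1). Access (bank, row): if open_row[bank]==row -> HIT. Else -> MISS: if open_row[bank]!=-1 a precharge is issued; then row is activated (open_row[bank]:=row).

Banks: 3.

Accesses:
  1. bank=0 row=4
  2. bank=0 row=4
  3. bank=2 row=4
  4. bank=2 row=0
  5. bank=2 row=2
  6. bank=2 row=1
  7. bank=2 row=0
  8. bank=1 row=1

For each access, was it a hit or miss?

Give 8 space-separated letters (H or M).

Acc 1: bank0 row4 -> MISS (open row4); precharges=0
Acc 2: bank0 row4 -> HIT
Acc 3: bank2 row4 -> MISS (open row4); precharges=0
Acc 4: bank2 row0 -> MISS (open row0); precharges=1
Acc 5: bank2 row2 -> MISS (open row2); precharges=2
Acc 6: bank2 row1 -> MISS (open row1); precharges=3
Acc 7: bank2 row0 -> MISS (open row0); precharges=4
Acc 8: bank1 row1 -> MISS (open row1); precharges=4

Answer: M H M M M M M M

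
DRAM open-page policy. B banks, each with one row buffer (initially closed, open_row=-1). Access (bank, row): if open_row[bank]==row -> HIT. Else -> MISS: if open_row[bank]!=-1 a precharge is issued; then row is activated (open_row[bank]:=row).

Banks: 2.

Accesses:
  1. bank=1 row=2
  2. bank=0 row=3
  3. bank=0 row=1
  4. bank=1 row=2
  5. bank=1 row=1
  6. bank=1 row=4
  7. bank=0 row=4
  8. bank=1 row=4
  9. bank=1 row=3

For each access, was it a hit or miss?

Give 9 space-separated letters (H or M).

Answer: M M M H M M M H M

Derivation:
Acc 1: bank1 row2 -> MISS (open row2); precharges=0
Acc 2: bank0 row3 -> MISS (open row3); precharges=0
Acc 3: bank0 row1 -> MISS (open row1); precharges=1
Acc 4: bank1 row2 -> HIT
Acc 5: bank1 row1 -> MISS (open row1); precharges=2
Acc 6: bank1 row4 -> MISS (open row4); precharges=3
Acc 7: bank0 row4 -> MISS (open row4); precharges=4
Acc 8: bank1 row4 -> HIT
Acc 9: bank1 row3 -> MISS (open row3); precharges=5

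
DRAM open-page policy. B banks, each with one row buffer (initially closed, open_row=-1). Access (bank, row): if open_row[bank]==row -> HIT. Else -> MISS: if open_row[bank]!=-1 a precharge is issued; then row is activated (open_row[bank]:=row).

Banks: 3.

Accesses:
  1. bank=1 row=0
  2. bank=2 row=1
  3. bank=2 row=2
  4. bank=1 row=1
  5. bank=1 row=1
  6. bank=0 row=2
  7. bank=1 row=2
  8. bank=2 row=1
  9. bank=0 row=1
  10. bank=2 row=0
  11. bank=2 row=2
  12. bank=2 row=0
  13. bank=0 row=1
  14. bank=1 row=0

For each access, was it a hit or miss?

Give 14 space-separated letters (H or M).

Acc 1: bank1 row0 -> MISS (open row0); precharges=0
Acc 2: bank2 row1 -> MISS (open row1); precharges=0
Acc 3: bank2 row2 -> MISS (open row2); precharges=1
Acc 4: bank1 row1 -> MISS (open row1); precharges=2
Acc 5: bank1 row1 -> HIT
Acc 6: bank0 row2 -> MISS (open row2); precharges=2
Acc 7: bank1 row2 -> MISS (open row2); precharges=3
Acc 8: bank2 row1 -> MISS (open row1); precharges=4
Acc 9: bank0 row1 -> MISS (open row1); precharges=5
Acc 10: bank2 row0 -> MISS (open row0); precharges=6
Acc 11: bank2 row2 -> MISS (open row2); precharges=7
Acc 12: bank2 row0 -> MISS (open row0); precharges=8
Acc 13: bank0 row1 -> HIT
Acc 14: bank1 row0 -> MISS (open row0); precharges=9

Answer: M M M M H M M M M M M M H M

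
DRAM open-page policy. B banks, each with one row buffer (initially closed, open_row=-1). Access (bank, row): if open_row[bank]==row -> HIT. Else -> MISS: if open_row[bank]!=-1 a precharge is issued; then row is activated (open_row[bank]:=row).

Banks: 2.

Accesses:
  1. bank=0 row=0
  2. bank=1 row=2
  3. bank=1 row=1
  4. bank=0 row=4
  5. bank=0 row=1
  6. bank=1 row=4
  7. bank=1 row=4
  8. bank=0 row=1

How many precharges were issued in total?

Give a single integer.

Acc 1: bank0 row0 -> MISS (open row0); precharges=0
Acc 2: bank1 row2 -> MISS (open row2); precharges=0
Acc 3: bank1 row1 -> MISS (open row1); precharges=1
Acc 4: bank0 row4 -> MISS (open row4); precharges=2
Acc 5: bank0 row1 -> MISS (open row1); precharges=3
Acc 6: bank1 row4 -> MISS (open row4); precharges=4
Acc 7: bank1 row4 -> HIT
Acc 8: bank0 row1 -> HIT

Answer: 4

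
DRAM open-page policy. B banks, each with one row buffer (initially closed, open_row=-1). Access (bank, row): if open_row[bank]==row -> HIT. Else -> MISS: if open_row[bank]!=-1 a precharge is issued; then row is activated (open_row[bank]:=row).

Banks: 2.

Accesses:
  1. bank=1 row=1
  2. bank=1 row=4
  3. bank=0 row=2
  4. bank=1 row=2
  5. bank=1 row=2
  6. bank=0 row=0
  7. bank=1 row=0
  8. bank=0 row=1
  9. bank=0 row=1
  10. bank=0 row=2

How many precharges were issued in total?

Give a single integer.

Answer: 6

Derivation:
Acc 1: bank1 row1 -> MISS (open row1); precharges=0
Acc 2: bank1 row4 -> MISS (open row4); precharges=1
Acc 3: bank0 row2 -> MISS (open row2); precharges=1
Acc 4: bank1 row2 -> MISS (open row2); precharges=2
Acc 5: bank1 row2 -> HIT
Acc 6: bank0 row0 -> MISS (open row0); precharges=3
Acc 7: bank1 row0 -> MISS (open row0); precharges=4
Acc 8: bank0 row1 -> MISS (open row1); precharges=5
Acc 9: bank0 row1 -> HIT
Acc 10: bank0 row2 -> MISS (open row2); precharges=6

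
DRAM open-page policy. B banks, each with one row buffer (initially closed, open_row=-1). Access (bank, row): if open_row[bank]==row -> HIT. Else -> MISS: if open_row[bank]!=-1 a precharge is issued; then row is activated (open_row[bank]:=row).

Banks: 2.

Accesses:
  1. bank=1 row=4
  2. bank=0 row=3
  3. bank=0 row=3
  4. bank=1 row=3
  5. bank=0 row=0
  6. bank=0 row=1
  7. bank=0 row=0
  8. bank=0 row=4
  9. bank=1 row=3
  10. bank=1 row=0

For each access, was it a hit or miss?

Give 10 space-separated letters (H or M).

Acc 1: bank1 row4 -> MISS (open row4); precharges=0
Acc 2: bank0 row3 -> MISS (open row3); precharges=0
Acc 3: bank0 row3 -> HIT
Acc 4: bank1 row3 -> MISS (open row3); precharges=1
Acc 5: bank0 row0 -> MISS (open row0); precharges=2
Acc 6: bank0 row1 -> MISS (open row1); precharges=3
Acc 7: bank0 row0 -> MISS (open row0); precharges=4
Acc 8: bank0 row4 -> MISS (open row4); precharges=5
Acc 9: bank1 row3 -> HIT
Acc 10: bank1 row0 -> MISS (open row0); precharges=6

Answer: M M H M M M M M H M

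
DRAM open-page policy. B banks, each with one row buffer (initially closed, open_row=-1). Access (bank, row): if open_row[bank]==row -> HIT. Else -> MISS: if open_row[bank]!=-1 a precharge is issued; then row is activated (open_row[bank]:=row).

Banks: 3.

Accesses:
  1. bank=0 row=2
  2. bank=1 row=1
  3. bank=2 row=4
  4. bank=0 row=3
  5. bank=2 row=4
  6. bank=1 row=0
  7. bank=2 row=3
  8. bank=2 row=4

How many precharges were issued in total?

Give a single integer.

Acc 1: bank0 row2 -> MISS (open row2); precharges=0
Acc 2: bank1 row1 -> MISS (open row1); precharges=0
Acc 3: bank2 row4 -> MISS (open row4); precharges=0
Acc 4: bank0 row3 -> MISS (open row3); precharges=1
Acc 5: bank2 row4 -> HIT
Acc 6: bank1 row0 -> MISS (open row0); precharges=2
Acc 7: bank2 row3 -> MISS (open row3); precharges=3
Acc 8: bank2 row4 -> MISS (open row4); precharges=4

Answer: 4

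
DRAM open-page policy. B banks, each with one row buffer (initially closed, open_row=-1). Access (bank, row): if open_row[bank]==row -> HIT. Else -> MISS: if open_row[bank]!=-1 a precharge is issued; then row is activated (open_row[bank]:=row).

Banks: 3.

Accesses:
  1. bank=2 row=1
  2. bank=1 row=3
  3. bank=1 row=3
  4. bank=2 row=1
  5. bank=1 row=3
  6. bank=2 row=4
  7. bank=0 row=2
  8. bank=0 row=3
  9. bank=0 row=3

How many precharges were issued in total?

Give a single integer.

Answer: 2

Derivation:
Acc 1: bank2 row1 -> MISS (open row1); precharges=0
Acc 2: bank1 row3 -> MISS (open row3); precharges=0
Acc 3: bank1 row3 -> HIT
Acc 4: bank2 row1 -> HIT
Acc 5: bank1 row3 -> HIT
Acc 6: bank2 row4 -> MISS (open row4); precharges=1
Acc 7: bank0 row2 -> MISS (open row2); precharges=1
Acc 8: bank0 row3 -> MISS (open row3); precharges=2
Acc 9: bank0 row3 -> HIT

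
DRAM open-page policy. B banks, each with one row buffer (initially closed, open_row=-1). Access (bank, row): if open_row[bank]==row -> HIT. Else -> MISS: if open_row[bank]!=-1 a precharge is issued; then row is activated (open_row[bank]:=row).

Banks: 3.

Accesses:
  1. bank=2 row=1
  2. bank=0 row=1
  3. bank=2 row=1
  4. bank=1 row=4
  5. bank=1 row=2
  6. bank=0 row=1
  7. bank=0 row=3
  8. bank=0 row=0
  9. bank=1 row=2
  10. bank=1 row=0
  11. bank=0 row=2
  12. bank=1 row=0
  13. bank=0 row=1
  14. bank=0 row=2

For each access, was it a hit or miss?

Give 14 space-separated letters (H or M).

Acc 1: bank2 row1 -> MISS (open row1); precharges=0
Acc 2: bank0 row1 -> MISS (open row1); precharges=0
Acc 3: bank2 row1 -> HIT
Acc 4: bank1 row4 -> MISS (open row4); precharges=0
Acc 5: bank1 row2 -> MISS (open row2); precharges=1
Acc 6: bank0 row1 -> HIT
Acc 7: bank0 row3 -> MISS (open row3); precharges=2
Acc 8: bank0 row0 -> MISS (open row0); precharges=3
Acc 9: bank1 row2 -> HIT
Acc 10: bank1 row0 -> MISS (open row0); precharges=4
Acc 11: bank0 row2 -> MISS (open row2); precharges=5
Acc 12: bank1 row0 -> HIT
Acc 13: bank0 row1 -> MISS (open row1); precharges=6
Acc 14: bank0 row2 -> MISS (open row2); precharges=7

Answer: M M H M M H M M H M M H M M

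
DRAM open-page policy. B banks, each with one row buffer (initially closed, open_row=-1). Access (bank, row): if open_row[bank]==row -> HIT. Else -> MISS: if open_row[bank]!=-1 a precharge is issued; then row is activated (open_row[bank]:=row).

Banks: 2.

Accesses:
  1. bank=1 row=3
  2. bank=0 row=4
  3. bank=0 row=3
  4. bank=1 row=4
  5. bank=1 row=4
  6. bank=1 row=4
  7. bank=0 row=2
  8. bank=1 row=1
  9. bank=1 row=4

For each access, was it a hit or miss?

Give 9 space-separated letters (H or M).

Answer: M M M M H H M M M

Derivation:
Acc 1: bank1 row3 -> MISS (open row3); precharges=0
Acc 2: bank0 row4 -> MISS (open row4); precharges=0
Acc 3: bank0 row3 -> MISS (open row3); precharges=1
Acc 4: bank1 row4 -> MISS (open row4); precharges=2
Acc 5: bank1 row4 -> HIT
Acc 6: bank1 row4 -> HIT
Acc 7: bank0 row2 -> MISS (open row2); precharges=3
Acc 8: bank1 row1 -> MISS (open row1); precharges=4
Acc 9: bank1 row4 -> MISS (open row4); precharges=5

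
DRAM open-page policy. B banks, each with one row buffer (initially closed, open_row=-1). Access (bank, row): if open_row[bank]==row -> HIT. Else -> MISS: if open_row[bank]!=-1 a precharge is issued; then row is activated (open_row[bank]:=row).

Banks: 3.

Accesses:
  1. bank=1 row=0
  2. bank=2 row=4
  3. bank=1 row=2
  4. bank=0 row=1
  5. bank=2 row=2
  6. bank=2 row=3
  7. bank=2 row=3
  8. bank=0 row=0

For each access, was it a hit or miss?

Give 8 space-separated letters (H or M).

Answer: M M M M M M H M

Derivation:
Acc 1: bank1 row0 -> MISS (open row0); precharges=0
Acc 2: bank2 row4 -> MISS (open row4); precharges=0
Acc 3: bank1 row2 -> MISS (open row2); precharges=1
Acc 4: bank0 row1 -> MISS (open row1); precharges=1
Acc 5: bank2 row2 -> MISS (open row2); precharges=2
Acc 6: bank2 row3 -> MISS (open row3); precharges=3
Acc 7: bank2 row3 -> HIT
Acc 8: bank0 row0 -> MISS (open row0); precharges=4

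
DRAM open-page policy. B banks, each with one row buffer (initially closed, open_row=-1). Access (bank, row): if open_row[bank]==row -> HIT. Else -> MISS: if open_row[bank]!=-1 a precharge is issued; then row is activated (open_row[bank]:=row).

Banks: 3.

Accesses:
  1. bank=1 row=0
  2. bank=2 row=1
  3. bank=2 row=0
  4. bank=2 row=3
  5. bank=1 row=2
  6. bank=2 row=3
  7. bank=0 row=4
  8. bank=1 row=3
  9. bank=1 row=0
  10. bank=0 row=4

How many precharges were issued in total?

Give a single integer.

Acc 1: bank1 row0 -> MISS (open row0); precharges=0
Acc 2: bank2 row1 -> MISS (open row1); precharges=0
Acc 3: bank2 row0 -> MISS (open row0); precharges=1
Acc 4: bank2 row3 -> MISS (open row3); precharges=2
Acc 5: bank1 row2 -> MISS (open row2); precharges=3
Acc 6: bank2 row3 -> HIT
Acc 7: bank0 row4 -> MISS (open row4); precharges=3
Acc 8: bank1 row3 -> MISS (open row3); precharges=4
Acc 9: bank1 row0 -> MISS (open row0); precharges=5
Acc 10: bank0 row4 -> HIT

Answer: 5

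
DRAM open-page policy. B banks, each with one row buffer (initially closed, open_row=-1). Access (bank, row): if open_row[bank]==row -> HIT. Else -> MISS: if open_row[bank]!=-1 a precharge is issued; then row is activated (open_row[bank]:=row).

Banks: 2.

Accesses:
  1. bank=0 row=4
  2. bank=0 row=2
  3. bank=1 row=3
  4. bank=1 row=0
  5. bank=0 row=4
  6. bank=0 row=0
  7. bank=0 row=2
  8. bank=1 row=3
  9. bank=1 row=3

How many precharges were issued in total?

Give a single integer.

Answer: 6

Derivation:
Acc 1: bank0 row4 -> MISS (open row4); precharges=0
Acc 2: bank0 row2 -> MISS (open row2); precharges=1
Acc 3: bank1 row3 -> MISS (open row3); precharges=1
Acc 4: bank1 row0 -> MISS (open row0); precharges=2
Acc 5: bank0 row4 -> MISS (open row4); precharges=3
Acc 6: bank0 row0 -> MISS (open row0); precharges=4
Acc 7: bank0 row2 -> MISS (open row2); precharges=5
Acc 8: bank1 row3 -> MISS (open row3); precharges=6
Acc 9: bank1 row3 -> HIT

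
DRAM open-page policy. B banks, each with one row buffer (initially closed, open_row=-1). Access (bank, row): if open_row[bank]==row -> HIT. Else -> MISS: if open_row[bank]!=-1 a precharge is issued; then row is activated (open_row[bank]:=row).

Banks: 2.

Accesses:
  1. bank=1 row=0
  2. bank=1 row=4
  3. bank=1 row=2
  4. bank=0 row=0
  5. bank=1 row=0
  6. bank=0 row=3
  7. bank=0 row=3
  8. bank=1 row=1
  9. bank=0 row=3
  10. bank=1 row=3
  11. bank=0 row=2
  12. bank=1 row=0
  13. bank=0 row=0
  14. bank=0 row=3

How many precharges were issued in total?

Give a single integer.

Answer: 10

Derivation:
Acc 1: bank1 row0 -> MISS (open row0); precharges=0
Acc 2: bank1 row4 -> MISS (open row4); precharges=1
Acc 3: bank1 row2 -> MISS (open row2); precharges=2
Acc 4: bank0 row0 -> MISS (open row0); precharges=2
Acc 5: bank1 row0 -> MISS (open row0); precharges=3
Acc 6: bank0 row3 -> MISS (open row3); precharges=4
Acc 7: bank0 row3 -> HIT
Acc 8: bank1 row1 -> MISS (open row1); precharges=5
Acc 9: bank0 row3 -> HIT
Acc 10: bank1 row3 -> MISS (open row3); precharges=6
Acc 11: bank0 row2 -> MISS (open row2); precharges=7
Acc 12: bank1 row0 -> MISS (open row0); precharges=8
Acc 13: bank0 row0 -> MISS (open row0); precharges=9
Acc 14: bank0 row3 -> MISS (open row3); precharges=10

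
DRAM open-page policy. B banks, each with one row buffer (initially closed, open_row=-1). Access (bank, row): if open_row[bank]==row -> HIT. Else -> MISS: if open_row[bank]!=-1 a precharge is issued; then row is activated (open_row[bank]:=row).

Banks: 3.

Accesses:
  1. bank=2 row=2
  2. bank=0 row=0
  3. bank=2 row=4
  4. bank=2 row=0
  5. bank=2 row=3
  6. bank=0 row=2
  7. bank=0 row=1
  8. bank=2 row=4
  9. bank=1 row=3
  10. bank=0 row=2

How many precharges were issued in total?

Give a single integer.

Acc 1: bank2 row2 -> MISS (open row2); precharges=0
Acc 2: bank0 row0 -> MISS (open row0); precharges=0
Acc 3: bank2 row4 -> MISS (open row4); precharges=1
Acc 4: bank2 row0 -> MISS (open row0); precharges=2
Acc 5: bank2 row3 -> MISS (open row3); precharges=3
Acc 6: bank0 row2 -> MISS (open row2); precharges=4
Acc 7: bank0 row1 -> MISS (open row1); precharges=5
Acc 8: bank2 row4 -> MISS (open row4); precharges=6
Acc 9: bank1 row3 -> MISS (open row3); precharges=6
Acc 10: bank0 row2 -> MISS (open row2); precharges=7

Answer: 7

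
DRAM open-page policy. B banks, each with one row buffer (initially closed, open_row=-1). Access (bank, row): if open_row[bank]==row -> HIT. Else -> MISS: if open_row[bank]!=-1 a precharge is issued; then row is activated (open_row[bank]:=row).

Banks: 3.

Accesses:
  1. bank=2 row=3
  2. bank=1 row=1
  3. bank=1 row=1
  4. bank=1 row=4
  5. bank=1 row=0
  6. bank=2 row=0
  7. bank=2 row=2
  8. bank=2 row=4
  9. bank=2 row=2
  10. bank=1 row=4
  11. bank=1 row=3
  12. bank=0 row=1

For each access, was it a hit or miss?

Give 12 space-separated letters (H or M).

Acc 1: bank2 row3 -> MISS (open row3); precharges=0
Acc 2: bank1 row1 -> MISS (open row1); precharges=0
Acc 3: bank1 row1 -> HIT
Acc 4: bank1 row4 -> MISS (open row4); precharges=1
Acc 5: bank1 row0 -> MISS (open row0); precharges=2
Acc 6: bank2 row0 -> MISS (open row0); precharges=3
Acc 7: bank2 row2 -> MISS (open row2); precharges=4
Acc 8: bank2 row4 -> MISS (open row4); precharges=5
Acc 9: bank2 row2 -> MISS (open row2); precharges=6
Acc 10: bank1 row4 -> MISS (open row4); precharges=7
Acc 11: bank1 row3 -> MISS (open row3); precharges=8
Acc 12: bank0 row1 -> MISS (open row1); precharges=8

Answer: M M H M M M M M M M M M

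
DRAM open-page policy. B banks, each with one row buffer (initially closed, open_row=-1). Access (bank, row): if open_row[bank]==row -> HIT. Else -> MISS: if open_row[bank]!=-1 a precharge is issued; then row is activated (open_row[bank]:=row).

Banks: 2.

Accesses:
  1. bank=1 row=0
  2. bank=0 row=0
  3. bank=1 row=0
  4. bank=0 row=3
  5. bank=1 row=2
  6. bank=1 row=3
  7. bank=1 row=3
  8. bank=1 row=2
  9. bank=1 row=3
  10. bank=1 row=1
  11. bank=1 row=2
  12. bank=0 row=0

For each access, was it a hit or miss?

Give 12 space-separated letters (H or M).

Acc 1: bank1 row0 -> MISS (open row0); precharges=0
Acc 2: bank0 row0 -> MISS (open row0); precharges=0
Acc 3: bank1 row0 -> HIT
Acc 4: bank0 row3 -> MISS (open row3); precharges=1
Acc 5: bank1 row2 -> MISS (open row2); precharges=2
Acc 6: bank1 row3 -> MISS (open row3); precharges=3
Acc 7: bank1 row3 -> HIT
Acc 8: bank1 row2 -> MISS (open row2); precharges=4
Acc 9: bank1 row3 -> MISS (open row3); precharges=5
Acc 10: bank1 row1 -> MISS (open row1); precharges=6
Acc 11: bank1 row2 -> MISS (open row2); precharges=7
Acc 12: bank0 row0 -> MISS (open row0); precharges=8

Answer: M M H M M M H M M M M M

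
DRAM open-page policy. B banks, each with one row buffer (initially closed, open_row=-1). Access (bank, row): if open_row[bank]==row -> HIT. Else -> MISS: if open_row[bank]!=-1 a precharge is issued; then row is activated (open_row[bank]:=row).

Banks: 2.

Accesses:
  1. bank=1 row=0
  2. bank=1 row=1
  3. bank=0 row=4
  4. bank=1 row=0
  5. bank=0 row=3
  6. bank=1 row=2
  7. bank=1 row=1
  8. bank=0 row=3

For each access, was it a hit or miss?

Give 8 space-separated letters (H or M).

Answer: M M M M M M M H

Derivation:
Acc 1: bank1 row0 -> MISS (open row0); precharges=0
Acc 2: bank1 row1 -> MISS (open row1); precharges=1
Acc 3: bank0 row4 -> MISS (open row4); precharges=1
Acc 4: bank1 row0 -> MISS (open row0); precharges=2
Acc 5: bank0 row3 -> MISS (open row3); precharges=3
Acc 6: bank1 row2 -> MISS (open row2); precharges=4
Acc 7: bank1 row1 -> MISS (open row1); precharges=5
Acc 8: bank0 row3 -> HIT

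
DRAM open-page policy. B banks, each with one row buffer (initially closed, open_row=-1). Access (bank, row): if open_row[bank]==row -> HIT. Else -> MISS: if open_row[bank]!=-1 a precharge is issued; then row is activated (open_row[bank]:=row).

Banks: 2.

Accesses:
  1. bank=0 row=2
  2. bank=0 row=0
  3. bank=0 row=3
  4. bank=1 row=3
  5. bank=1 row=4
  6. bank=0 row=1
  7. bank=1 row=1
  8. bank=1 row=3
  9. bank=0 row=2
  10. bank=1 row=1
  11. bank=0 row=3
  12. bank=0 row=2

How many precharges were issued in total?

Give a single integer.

Answer: 10

Derivation:
Acc 1: bank0 row2 -> MISS (open row2); precharges=0
Acc 2: bank0 row0 -> MISS (open row0); precharges=1
Acc 3: bank0 row3 -> MISS (open row3); precharges=2
Acc 4: bank1 row3 -> MISS (open row3); precharges=2
Acc 5: bank1 row4 -> MISS (open row4); precharges=3
Acc 6: bank0 row1 -> MISS (open row1); precharges=4
Acc 7: bank1 row1 -> MISS (open row1); precharges=5
Acc 8: bank1 row3 -> MISS (open row3); precharges=6
Acc 9: bank0 row2 -> MISS (open row2); precharges=7
Acc 10: bank1 row1 -> MISS (open row1); precharges=8
Acc 11: bank0 row3 -> MISS (open row3); precharges=9
Acc 12: bank0 row2 -> MISS (open row2); precharges=10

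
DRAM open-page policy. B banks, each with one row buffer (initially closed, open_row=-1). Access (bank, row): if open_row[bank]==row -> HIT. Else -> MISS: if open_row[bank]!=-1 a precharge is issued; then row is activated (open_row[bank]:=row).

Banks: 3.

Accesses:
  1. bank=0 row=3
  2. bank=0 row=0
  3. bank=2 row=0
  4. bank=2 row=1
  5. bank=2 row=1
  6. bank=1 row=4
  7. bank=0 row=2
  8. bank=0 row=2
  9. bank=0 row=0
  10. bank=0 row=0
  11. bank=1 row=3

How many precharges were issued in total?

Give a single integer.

Answer: 5

Derivation:
Acc 1: bank0 row3 -> MISS (open row3); precharges=0
Acc 2: bank0 row0 -> MISS (open row0); precharges=1
Acc 3: bank2 row0 -> MISS (open row0); precharges=1
Acc 4: bank2 row1 -> MISS (open row1); precharges=2
Acc 5: bank2 row1 -> HIT
Acc 6: bank1 row4 -> MISS (open row4); precharges=2
Acc 7: bank0 row2 -> MISS (open row2); precharges=3
Acc 8: bank0 row2 -> HIT
Acc 9: bank0 row0 -> MISS (open row0); precharges=4
Acc 10: bank0 row0 -> HIT
Acc 11: bank1 row3 -> MISS (open row3); precharges=5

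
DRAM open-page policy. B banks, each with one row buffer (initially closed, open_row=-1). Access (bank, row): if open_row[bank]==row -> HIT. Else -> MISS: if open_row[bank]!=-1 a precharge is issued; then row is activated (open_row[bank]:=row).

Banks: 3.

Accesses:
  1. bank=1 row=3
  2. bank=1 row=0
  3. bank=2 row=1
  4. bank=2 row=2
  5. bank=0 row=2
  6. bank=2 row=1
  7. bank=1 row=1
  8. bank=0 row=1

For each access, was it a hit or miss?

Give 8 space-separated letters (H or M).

Answer: M M M M M M M M

Derivation:
Acc 1: bank1 row3 -> MISS (open row3); precharges=0
Acc 2: bank1 row0 -> MISS (open row0); precharges=1
Acc 3: bank2 row1 -> MISS (open row1); precharges=1
Acc 4: bank2 row2 -> MISS (open row2); precharges=2
Acc 5: bank0 row2 -> MISS (open row2); precharges=2
Acc 6: bank2 row1 -> MISS (open row1); precharges=3
Acc 7: bank1 row1 -> MISS (open row1); precharges=4
Acc 8: bank0 row1 -> MISS (open row1); precharges=5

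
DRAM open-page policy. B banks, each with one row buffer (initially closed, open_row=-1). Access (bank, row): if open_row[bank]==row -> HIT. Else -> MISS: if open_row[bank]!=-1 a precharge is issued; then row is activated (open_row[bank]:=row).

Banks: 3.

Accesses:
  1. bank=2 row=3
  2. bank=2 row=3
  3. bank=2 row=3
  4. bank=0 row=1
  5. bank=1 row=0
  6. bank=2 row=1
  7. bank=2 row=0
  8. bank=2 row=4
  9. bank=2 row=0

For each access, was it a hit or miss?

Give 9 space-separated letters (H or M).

Acc 1: bank2 row3 -> MISS (open row3); precharges=0
Acc 2: bank2 row3 -> HIT
Acc 3: bank2 row3 -> HIT
Acc 4: bank0 row1 -> MISS (open row1); precharges=0
Acc 5: bank1 row0 -> MISS (open row0); precharges=0
Acc 6: bank2 row1 -> MISS (open row1); precharges=1
Acc 7: bank2 row0 -> MISS (open row0); precharges=2
Acc 8: bank2 row4 -> MISS (open row4); precharges=3
Acc 9: bank2 row0 -> MISS (open row0); precharges=4

Answer: M H H M M M M M M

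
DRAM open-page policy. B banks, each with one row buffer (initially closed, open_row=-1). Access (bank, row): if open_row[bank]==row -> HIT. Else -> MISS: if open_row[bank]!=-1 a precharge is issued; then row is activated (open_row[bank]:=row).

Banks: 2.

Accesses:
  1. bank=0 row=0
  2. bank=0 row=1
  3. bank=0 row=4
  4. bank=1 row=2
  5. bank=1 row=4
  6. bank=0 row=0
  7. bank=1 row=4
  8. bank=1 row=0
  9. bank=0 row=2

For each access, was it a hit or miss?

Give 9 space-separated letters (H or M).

Acc 1: bank0 row0 -> MISS (open row0); precharges=0
Acc 2: bank0 row1 -> MISS (open row1); precharges=1
Acc 3: bank0 row4 -> MISS (open row4); precharges=2
Acc 4: bank1 row2 -> MISS (open row2); precharges=2
Acc 5: bank1 row4 -> MISS (open row4); precharges=3
Acc 6: bank0 row0 -> MISS (open row0); precharges=4
Acc 7: bank1 row4 -> HIT
Acc 8: bank1 row0 -> MISS (open row0); precharges=5
Acc 9: bank0 row2 -> MISS (open row2); precharges=6

Answer: M M M M M M H M M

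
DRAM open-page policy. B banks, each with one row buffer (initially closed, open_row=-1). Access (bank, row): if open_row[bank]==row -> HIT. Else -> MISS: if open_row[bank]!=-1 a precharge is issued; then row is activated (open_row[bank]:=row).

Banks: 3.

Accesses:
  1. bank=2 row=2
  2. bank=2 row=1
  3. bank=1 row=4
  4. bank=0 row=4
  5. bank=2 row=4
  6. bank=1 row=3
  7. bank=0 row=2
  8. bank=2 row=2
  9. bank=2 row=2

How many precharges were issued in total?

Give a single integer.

Acc 1: bank2 row2 -> MISS (open row2); precharges=0
Acc 2: bank2 row1 -> MISS (open row1); precharges=1
Acc 3: bank1 row4 -> MISS (open row4); precharges=1
Acc 4: bank0 row4 -> MISS (open row4); precharges=1
Acc 5: bank2 row4 -> MISS (open row4); precharges=2
Acc 6: bank1 row3 -> MISS (open row3); precharges=3
Acc 7: bank0 row2 -> MISS (open row2); precharges=4
Acc 8: bank2 row2 -> MISS (open row2); precharges=5
Acc 9: bank2 row2 -> HIT

Answer: 5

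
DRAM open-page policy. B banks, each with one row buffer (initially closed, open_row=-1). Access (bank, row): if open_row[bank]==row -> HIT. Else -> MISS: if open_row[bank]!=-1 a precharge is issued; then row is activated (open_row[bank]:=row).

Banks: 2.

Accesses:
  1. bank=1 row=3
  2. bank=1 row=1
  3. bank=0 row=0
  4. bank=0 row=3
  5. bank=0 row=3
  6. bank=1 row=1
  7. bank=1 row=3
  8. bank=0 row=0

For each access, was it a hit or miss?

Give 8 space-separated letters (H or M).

Answer: M M M M H H M M

Derivation:
Acc 1: bank1 row3 -> MISS (open row3); precharges=0
Acc 2: bank1 row1 -> MISS (open row1); precharges=1
Acc 3: bank0 row0 -> MISS (open row0); precharges=1
Acc 4: bank0 row3 -> MISS (open row3); precharges=2
Acc 5: bank0 row3 -> HIT
Acc 6: bank1 row1 -> HIT
Acc 7: bank1 row3 -> MISS (open row3); precharges=3
Acc 8: bank0 row0 -> MISS (open row0); precharges=4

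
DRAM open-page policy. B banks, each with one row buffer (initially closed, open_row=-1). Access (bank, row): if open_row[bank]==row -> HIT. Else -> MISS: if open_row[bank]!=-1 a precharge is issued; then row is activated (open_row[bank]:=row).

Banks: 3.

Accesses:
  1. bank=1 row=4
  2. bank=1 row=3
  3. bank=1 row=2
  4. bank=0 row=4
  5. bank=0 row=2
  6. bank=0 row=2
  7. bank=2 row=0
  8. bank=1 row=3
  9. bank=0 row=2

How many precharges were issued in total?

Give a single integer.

Acc 1: bank1 row4 -> MISS (open row4); precharges=0
Acc 2: bank1 row3 -> MISS (open row3); precharges=1
Acc 3: bank1 row2 -> MISS (open row2); precharges=2
Acc 4: bank0 row4 -> MISS (open row4); precharges=2
Acc 5: bank0 row2 -> MISS (open row2); precharges=3
Acc 6: bank0 row2 -> HIT
Acc 7: bank2 row0 -> MISS (open row0); precharges=3
Acc 8: bank1 row3 -> MISS (open row3); precharges=4
Acc 9: bank0 row2 -> HIT

Answer: 4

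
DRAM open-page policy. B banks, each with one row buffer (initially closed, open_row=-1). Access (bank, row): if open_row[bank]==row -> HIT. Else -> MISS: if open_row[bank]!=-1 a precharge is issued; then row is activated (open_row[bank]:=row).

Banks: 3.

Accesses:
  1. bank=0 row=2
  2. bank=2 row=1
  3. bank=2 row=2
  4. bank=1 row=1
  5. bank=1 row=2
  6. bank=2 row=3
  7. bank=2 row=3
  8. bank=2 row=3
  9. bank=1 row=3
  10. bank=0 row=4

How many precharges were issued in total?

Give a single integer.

Answer: 5

Derivation:
Acc 1: bank0 row2 -> MISS (open row2); precharges=0
Acc 2: bank2 row1 -> MISS (open row1); precharges=0
Acc 3: bank2 row2 -> MISS (open row2); precharges=1
Acc 4: bank1 row1 -> MISS (open row1); precharges=1
Acc 5: bank1 row2 -> MISS (open row2); precharges=2
Acc 6: bank2 row3 -> MISS (open row3); precharges=3
Acc 7: bank2 row3 -> HIT
Acc 8: bank2 row3 -> HIT
Acc 9: bank1 row3 -> MISS (open row3); precharges=4
Acc 10: bank0 row4 -> MISS (open row4); precharges=5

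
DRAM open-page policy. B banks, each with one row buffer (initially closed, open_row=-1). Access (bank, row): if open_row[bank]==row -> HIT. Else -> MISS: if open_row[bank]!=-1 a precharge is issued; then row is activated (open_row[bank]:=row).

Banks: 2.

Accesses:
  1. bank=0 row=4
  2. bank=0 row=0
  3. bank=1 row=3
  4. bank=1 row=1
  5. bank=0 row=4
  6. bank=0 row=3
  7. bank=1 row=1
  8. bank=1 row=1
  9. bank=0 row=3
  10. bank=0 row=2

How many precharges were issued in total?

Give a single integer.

Answer: 5

Derivation:
Acc 1: bank0 row4 -> MISS (open row4); precharges=0
Acc 2: bank0 row0 -> MISS (open row0); precharges=1
Acc 3: bank1 row3 -> MISS (open row3); precharges=1
Acc 4: bank1 row1 -> MISS (open row1); precharges=2
Acc 5: bank0 row4 -> MISS (open row4); precharges=3
Acc 6: bank0 row3 -> MISS (open row3); precharges=4
Acc 7: bank1 row1 -> HIT
Acc 8: bank1 row1 -> HIT
Acc 9: bank0 row3 -> HIT
Acc 10: bank0 row2 -> MISS (open row2); precharges=5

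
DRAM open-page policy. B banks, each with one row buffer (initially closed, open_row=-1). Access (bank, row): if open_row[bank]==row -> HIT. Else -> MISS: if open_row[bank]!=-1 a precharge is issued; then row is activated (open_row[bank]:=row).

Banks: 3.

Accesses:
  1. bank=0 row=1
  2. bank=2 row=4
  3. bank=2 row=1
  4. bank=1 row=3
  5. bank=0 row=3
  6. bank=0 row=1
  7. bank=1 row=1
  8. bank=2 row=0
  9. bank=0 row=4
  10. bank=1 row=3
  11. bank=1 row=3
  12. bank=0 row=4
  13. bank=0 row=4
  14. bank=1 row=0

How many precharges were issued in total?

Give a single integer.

Acc 1: bank0 row1 -> MISS (open row1); precharges=0
Acc 2: bank2 row4 -> MISS (open row4); precharges=0
Acc 3: bank2 row1 -> MISS (open row1); precharges=1
Acc 4: bank1 row3 -> MISS (open row3); precharges=1
Acc 5: bank0 row3 -> MISS (open row3); precharges=2
Acc 6: bank0 row1 -> MISS (open row1); precharges=3
Acc 7: bank1 row1 -> MISS (open row1); precharges=4
Acc 8: bank2 row0 -> MISS (open row0); precharges=5
Acc 9: bank0 row4 -> MISS (open row4); precharges=6
Acc 10: bank1 row3 -> MISS (open row3); precharges=7
Acc 11: bank1 row3 -> HIT
Acc 12: bank0 row4 -> HIT
Acc 13: bank0 row4 -> HIT
Acc 14: bank1 row0 -> MISS (open row0); precharges=8

Answer: 8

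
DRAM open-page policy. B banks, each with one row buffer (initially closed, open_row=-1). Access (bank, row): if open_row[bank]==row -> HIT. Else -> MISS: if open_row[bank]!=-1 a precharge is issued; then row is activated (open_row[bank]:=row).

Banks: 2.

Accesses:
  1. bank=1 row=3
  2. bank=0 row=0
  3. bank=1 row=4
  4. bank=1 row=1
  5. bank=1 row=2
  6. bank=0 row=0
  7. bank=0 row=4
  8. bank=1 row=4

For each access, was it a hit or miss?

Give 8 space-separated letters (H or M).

Answer: M M M M M H M M

Derivation:
Acc 1: bank1 row3 -> MISS (open row3); precharges=0
Acc 2: bank0 row0 -> MISS (open row0); precharges=0
Acc 3: bank1 row4 -> MISS (open row4); precharges=1
Acc 4: bank1 row1 -> MISS (open row1); precharges=2
Acc 5: bank1 row2 -> MISS (open row2); precharges=3
Acc 6: bank0 row0 -> HIT
Acc 7: bank0 row4 -> MISS (open row4); precharges=4
Acc 8: bank1 row4 -> MISS (open row4); precharges=5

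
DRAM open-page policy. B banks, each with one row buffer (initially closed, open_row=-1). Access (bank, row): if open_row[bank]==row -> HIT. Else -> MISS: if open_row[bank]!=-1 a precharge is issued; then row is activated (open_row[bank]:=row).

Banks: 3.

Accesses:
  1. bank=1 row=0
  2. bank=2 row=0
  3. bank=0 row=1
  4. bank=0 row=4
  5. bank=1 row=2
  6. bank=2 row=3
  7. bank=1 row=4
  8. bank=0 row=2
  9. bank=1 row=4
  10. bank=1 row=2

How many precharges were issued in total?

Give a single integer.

Answer: 6

Derivation:
Acc 1: bank1 row0 -> MISS (open row0); precharges=0
Acc 2: bank2 row0 -> MISS (open row0); precharges=0
Acc 3: bank0 row1 -> MISS (open row1); precharges=0
Acc 4: bank0 row4 -> MISS (open row4); precharges=1
Acc 5: bank1 row2 -> MISS (open row2); precharges=2
Acc 6: bank2 row3 -> MISS (open row3); precharges=3
Acc 7: bank1 row4 -> MISS (open row4); precharges=4
Acc 8: bank0 row2 -> MISS (open row2); precharges=5
Acc 9: bank1 row4 -> HIT
Acc 10: bank1 row2 -> MISS (open row2); precharges=6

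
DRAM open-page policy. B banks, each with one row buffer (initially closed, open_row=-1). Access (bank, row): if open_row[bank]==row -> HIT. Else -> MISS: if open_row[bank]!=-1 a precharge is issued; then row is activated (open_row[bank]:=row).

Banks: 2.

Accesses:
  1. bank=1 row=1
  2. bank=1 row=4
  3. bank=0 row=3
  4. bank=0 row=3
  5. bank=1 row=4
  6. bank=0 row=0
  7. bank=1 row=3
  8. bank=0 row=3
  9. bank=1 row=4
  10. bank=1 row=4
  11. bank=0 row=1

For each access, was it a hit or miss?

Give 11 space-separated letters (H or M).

Acc 1: bank1 row1 -> MISS (open row1); precharges=0
Acc 2: bank1 row4 -> MISS (open row4); precharges=1
Acc 3: bank0 row3 -> MISS (open row3); precharges=1
Acc 4: bank0 row3 -> HIT
Acc 5: bank1 row4 -> HIT
Acc 6: bank0 row0 -> MISS (open row0); precharges=2
Acc 7: bank1 row3 -> MISS (open row3); precharges=3
Acc 8: bank0 row3 -> MISS (open row3); precharges=4
Acc 9: bank1 row4 -> MISS (open row4); precharges=5
Acc 10: bank1 row4 -> HIT
Acc 11: bank0 row1 -> MISS (open row1); precharges=6

Answer: M M M H H M M M M H M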